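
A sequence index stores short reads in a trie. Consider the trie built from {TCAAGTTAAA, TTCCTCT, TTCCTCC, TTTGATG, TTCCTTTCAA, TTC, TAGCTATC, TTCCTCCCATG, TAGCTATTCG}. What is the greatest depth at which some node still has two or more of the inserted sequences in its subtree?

7

Equivalently: take the maximum, over all pairs, of their longest common prefix length.
e.g. "TAGCTATC" and "TAGCTATTCG" share the prefix "TAGCTAT" of length 7; no pair shares a longer one.
Longest shared-prefix length: 7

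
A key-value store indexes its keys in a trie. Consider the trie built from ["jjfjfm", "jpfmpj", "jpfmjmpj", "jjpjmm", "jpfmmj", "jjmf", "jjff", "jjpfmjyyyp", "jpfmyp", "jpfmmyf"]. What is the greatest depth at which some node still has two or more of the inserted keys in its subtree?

5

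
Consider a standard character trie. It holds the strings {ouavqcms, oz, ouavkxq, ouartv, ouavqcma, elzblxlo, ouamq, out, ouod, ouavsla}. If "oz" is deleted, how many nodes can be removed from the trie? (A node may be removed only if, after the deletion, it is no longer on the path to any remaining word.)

A node on "oz"'s path can go only if nothing else ends at it or branches off below it.
The suffix "z" (1 node) is used only by "oz"; the node for "o" still has the child "u", so pruning stops there.
Nodes removed: 1

1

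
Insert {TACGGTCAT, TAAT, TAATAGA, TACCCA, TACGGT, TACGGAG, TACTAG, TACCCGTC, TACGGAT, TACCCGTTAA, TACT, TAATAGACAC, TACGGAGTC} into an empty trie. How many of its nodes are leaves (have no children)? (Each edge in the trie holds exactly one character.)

A leaf is a node with no children — equivalently, the end of a word that is not a proper prefix of any other stored word.
Those words: "TAATAGACAC", "TACCCA", "TACCCGTC", "TACCCGTTAA", "TACGGAGTC", "TACGGAT", "TACGGTCAT", "TACTAG"
Leaf count: 8

8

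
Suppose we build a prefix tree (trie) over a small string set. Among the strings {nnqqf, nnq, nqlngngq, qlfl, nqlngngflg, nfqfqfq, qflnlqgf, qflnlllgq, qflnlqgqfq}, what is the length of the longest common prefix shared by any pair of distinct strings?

7

Look for the deepest trie node that still has at least two words in its subtree.
e.g. "nqlngngflg" and "nqlngngq" share the prefix "nqlngng" of length 7; no pair shares a longer one.
Longest shared-prefix length: 7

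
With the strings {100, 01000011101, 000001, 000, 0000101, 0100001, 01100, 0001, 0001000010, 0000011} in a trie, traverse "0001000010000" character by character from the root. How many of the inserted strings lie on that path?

3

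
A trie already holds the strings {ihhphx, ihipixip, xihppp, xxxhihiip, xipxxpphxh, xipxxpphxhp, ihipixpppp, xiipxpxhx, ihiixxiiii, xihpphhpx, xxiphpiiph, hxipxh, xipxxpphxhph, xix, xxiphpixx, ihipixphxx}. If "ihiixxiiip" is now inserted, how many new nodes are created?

Walking "ihiixxiiip" from the root, the first 9 characters ("ihiixxiii") follow existing edges; "p" is the first miss.
New nodes needed: |"ihiixxiiip"| − 9 = 10 − 9 = 1.

1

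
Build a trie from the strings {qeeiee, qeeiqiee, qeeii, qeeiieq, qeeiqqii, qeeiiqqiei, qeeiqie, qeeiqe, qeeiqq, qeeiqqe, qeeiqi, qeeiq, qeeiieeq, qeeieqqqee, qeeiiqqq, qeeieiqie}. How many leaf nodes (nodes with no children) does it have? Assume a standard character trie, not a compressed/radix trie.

11

Leaves are exactly the stored words that no other stored word extends.
Those words: "qeeiee", "qeeieiqie", "qeeieqqqee", "qeeiieeq", "qeeiieq", "qeeiiqqiei", "qeeiiqqq", "qeeiqe", "qeeiqiee", "qeeiqqe", "qeeiqqii"
Leaf count: 11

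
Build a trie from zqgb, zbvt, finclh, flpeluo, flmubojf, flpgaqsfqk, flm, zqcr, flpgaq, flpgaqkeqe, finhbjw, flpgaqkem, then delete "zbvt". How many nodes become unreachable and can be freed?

A node on "zbvt"'s path can go only if nothing else ends at it or branches off below it.
The suffix "bvt" (3 nodes) is used only by "zbvt"; the node for "z" still has the child "q", so pruning stops there.
Nodes removed: 3

3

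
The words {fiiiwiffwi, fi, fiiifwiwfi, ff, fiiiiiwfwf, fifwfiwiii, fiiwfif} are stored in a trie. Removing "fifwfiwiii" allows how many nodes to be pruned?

Walk "fifwfiwiii" from the leaf back toward the root, removing each node that no remaining word uses.
The suffix "fwfiwiii" (8 nodes) is used only by "fifwfiwiii"; the node for "fi" still has the child "i", so pruning stops there.
Nodes removed: 8

8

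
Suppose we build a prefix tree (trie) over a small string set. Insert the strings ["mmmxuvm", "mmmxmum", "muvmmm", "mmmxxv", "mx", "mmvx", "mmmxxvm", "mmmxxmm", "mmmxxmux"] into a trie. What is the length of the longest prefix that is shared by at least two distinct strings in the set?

6

The deepest shared node is where two words last agree before diverging.
e.g. "mmmxxmm" and "mmmxxmux" share the prefix "mmmxxm" of length 6; no pair shares a longer one.
Longest shared-prefix length: 6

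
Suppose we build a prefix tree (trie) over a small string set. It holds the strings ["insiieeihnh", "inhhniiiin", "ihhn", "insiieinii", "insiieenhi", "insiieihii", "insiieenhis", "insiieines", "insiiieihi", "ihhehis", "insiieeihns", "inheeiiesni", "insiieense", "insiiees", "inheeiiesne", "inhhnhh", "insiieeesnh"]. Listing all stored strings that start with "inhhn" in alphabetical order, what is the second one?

DFS of the "inhhn" subtree visits, in order: "inhhnhh", "inhhniiiin"
Position 2: inhhniiiin

inhhniiiin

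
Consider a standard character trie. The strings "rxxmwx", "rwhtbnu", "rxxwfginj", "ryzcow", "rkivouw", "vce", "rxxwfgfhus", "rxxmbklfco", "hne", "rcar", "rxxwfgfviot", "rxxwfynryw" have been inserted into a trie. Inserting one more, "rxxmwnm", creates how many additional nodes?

The longest prefix of "rxxmwnm" already in the trie is "rxxmw" (length 5).
New nodes needed: |"rxxmwnm"| − 5 = 7 − 5 = 2.

2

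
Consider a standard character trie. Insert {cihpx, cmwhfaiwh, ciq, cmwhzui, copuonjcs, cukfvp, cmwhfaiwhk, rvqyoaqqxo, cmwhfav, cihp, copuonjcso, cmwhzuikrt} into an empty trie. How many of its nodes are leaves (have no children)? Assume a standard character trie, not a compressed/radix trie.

8

Leaves are exactly the stored words that no other stored word extends.
Those words: "cihpx", "ciq", "cmwhfaiwhk", "cmwhfav", "cmwhzuikrt", "copuonjcso", "cukfvp", "rvqyoaqqxo"
Leaf count: 8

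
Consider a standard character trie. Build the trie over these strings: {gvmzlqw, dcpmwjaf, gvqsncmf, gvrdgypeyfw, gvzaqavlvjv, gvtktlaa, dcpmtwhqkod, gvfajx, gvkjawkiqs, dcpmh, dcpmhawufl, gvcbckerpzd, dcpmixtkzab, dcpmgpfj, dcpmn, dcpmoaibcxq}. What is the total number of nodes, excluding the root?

Count nodes per top-level branch (shared prefixes stored once):
  'd'-branch (dcpmgpfj, dcpmh, dcpmhawufl, dcpmixtkzab, dcpmn, dcpmoaibcxq, dcpmtwhqkod, dcpmwjaf): 40 nodes
  'g'-branch (gvcbckerpzd, gvfajx, gvkjawkiqs, gvmzlqw, gvqsncmf, gvrdgypeyfw, gvtktlaa, gvzaqavlvjv): 58 nodes
Sum: 98

98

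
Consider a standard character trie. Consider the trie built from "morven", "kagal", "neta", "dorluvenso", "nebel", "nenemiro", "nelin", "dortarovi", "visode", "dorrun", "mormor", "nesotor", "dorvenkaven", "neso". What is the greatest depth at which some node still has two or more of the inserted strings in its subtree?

Look for the deepest trie node that still has at least two words in its subtree.
"neso" and "nesotor" agree on "neso" (4 characters) before diverging; nothing deeper is shared.
Longest shared-prefix length: 4

4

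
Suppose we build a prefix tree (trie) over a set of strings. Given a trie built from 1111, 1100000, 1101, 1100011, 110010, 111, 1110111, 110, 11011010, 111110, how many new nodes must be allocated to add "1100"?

0

Every character of "1100" already lies on an existing path (it is a prefix of some stored word).
No new nodes are needed: 0.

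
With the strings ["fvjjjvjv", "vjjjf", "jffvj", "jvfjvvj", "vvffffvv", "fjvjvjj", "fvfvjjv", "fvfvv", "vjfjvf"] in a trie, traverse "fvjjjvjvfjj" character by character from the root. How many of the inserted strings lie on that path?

Traverse "fvjjjvjvfjj" character by character; count nodes along the way that are marked as word ends.
Prefixes of the query that are stored words: "fvjjjvjv"
Count: 1

1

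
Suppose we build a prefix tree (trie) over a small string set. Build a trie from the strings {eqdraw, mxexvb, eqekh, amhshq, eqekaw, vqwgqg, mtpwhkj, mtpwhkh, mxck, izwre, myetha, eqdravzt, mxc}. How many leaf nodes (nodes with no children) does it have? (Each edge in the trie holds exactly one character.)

12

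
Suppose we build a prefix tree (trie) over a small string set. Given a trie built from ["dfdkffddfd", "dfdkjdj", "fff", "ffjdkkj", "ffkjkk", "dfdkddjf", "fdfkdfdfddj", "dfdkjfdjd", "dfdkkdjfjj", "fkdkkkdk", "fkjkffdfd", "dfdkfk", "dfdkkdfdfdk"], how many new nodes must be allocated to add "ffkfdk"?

3

Walking "ffkfdk" from the root, the first 3 characters ("ffk") follow existing edges; "f" is the first miss.
So 6 − 3 = 3 new nodes.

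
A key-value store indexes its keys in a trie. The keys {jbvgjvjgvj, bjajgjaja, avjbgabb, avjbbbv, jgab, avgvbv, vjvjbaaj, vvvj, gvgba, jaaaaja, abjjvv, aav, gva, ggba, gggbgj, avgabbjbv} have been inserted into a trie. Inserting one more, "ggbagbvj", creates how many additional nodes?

Walking "ggbagbvj" from the root, the first 4 characters ("ggba") follow existing edges; "g" is the first miss.
So 8 − 4 = 4 new nodes.

4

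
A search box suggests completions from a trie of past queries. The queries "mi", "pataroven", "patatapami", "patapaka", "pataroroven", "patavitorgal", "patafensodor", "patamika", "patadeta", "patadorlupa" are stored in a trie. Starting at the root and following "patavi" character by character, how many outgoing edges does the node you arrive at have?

1

Walk "patavi" from the root, arriving at one node.
Characters that immediately follow "patavi" among the stored strings: {t}.
That node has 1 child edge.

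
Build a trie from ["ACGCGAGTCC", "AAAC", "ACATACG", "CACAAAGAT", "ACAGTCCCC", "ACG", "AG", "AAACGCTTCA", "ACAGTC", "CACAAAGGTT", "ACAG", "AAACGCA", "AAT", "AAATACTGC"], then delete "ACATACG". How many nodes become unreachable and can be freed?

After clearing the end-marker at "ACATACG", prune upward until reaching a node still needed by another word.
The suffix "TACG" (4 nodes) is used only by "ACATACG"; the node for "ACA" still has the child "G", so pruning stops there.
Nodes removed: 4

4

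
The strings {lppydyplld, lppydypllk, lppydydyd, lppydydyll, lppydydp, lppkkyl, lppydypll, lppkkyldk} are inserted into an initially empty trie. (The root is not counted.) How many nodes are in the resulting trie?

23

Trie structure (* marks end of a word):
(root)
└─ l
   └─ p
      └─ p
         ├─ k
         │  └─ k
         │     └─ y
         │        └─ l *
         │           └─ d
         │              └─ k *
         └─ y
            └─ d
               └─ y
                  ├─ d
                  │  ├─ p *
                  │  └─ y
                  │     ├─ d *
                  │     └─ l
                  │        └─ l *
                  └─ p
                     └─ l
                        └─ l *
                           ├─ d *
                           └─ k *
Counting every labelled node above: 23.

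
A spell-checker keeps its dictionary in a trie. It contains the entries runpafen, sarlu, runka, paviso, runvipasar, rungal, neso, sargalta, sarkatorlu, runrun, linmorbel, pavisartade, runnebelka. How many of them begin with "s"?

Traverse to the node for "s", then collect every word in that subtree.
Matches: "sargalta", "sarkatorlu", "sarlu"
Count: 3

3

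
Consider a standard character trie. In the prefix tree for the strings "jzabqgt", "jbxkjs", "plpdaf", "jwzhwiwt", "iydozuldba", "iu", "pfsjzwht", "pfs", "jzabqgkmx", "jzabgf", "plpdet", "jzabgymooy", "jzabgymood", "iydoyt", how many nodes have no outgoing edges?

13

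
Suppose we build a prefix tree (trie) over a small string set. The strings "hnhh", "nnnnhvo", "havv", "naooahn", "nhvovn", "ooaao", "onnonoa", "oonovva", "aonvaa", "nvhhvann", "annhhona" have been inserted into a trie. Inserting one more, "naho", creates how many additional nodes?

2

"na" is already a path in the trie; the remaining "ho" must be added.
New nodes needed: |"naho"| − 2 = 4 − 2 = 2.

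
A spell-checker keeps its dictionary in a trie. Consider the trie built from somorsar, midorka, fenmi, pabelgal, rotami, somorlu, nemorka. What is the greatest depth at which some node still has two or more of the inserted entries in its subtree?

5

Look for the deepest trie node that still has at least two words in its subtree.
e.g. "somorlu" and "somorsar" share the prefix "somor" of length 5; no pair shares a longer one.
Longest shared-prefix length: 5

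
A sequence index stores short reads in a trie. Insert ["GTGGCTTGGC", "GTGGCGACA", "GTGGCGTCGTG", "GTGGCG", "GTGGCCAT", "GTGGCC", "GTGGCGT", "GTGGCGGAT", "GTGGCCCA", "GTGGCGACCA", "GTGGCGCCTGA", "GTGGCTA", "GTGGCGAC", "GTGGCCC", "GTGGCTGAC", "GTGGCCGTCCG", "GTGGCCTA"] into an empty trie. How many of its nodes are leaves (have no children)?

A leaf is a node with no children — equivalently, the end of a word that is not a proper prefix of any other stored word.
Those words: "GTGGCCAT", "GTGGCCCA", "GTGGCCGTCCG", "GTGGCCTA", "GTGGCGACA", "GTGGCGACCA", "GTGGCGCCTGA", "GTGGCGGAT", "GTGGCGTCGTG", "GTGGCTA", "GTGGCTGAC", "GTGGCTTGGC"
Leaf count: 12

12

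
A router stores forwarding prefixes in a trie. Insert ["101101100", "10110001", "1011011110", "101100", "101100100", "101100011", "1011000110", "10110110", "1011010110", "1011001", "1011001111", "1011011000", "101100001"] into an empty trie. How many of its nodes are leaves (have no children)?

Leaves are exactly the stored words that no other stored word extends.
Those words: "101100001", "1011000110", "101100100", "1011001111", "1011010110", "1011011000", "1011011110"
Leaf count: 7

7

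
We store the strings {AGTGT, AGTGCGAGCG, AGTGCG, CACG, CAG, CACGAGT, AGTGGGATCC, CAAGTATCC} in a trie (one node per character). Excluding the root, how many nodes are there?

32

Count nodes per top-level branch (shared prefixes stored once):
  'A'-branch (AGTGCG, AGTGCGAGCG, AGTGGGATCC, AGTGT): 17 nodes
  'C'-branch (CAAGTATCC, CACG, CACGAGT, CAG): 15 nodes
Sum: 32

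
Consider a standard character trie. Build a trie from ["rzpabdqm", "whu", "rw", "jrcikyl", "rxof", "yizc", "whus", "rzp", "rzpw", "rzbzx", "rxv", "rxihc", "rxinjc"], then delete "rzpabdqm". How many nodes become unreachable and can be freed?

5

After clearing the end-marker at "rzpabdqm", prune upward until reaching a node still needed by another word.
The suffix "abdqm" (5 nodes) is used only by "rzpabdqm"; the node for "rzp" still has the child "w", so pruning stops there.
Nodes removed: 5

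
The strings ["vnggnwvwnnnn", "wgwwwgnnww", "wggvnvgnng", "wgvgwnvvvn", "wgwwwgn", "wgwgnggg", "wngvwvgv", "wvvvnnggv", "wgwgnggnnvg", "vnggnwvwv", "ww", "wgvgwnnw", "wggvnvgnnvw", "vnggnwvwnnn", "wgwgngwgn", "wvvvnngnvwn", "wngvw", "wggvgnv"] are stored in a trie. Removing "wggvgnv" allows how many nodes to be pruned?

3

A node on "wggvgnv"'s path can go only if nothing else ends at it or branches off below it.
The suffix "gnv" (3 nodes) is used only by "wggvgnv"; the node for "wggv" still has the child "n", so pruning stops there.
Nodes removed: 3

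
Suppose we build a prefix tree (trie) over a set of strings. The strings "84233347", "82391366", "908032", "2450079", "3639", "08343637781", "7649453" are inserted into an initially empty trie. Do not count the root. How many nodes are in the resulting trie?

Count nodes per top-level branch (shared prefixes stored once):
  '0'-branch (08343637781): 11 nodes
  '2'-branch (2450079): 7 nodes
  '3'-branch (3639): 4 nodes
  '7'-branch (7649453): 7 nodes
  '8'-branch (82391366, 84233347): 15 nodes
  '9'-branch (908032): 6 nodes
Sum: 50

50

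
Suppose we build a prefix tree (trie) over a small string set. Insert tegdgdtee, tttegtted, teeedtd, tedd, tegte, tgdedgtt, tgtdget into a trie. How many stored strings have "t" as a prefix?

7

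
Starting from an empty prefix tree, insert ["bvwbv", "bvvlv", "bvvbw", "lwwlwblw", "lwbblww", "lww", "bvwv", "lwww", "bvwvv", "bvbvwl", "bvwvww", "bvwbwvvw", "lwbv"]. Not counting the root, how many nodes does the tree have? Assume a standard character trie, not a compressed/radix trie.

37

Trace insertions, counting only characters that open a new branch:
  "bvwbv" → 5 new (b, v, w, b, v)
  "bvvlv" → prefix "bv" already present; 3 new (v, l, v)
  "bvvbw" → prefix "bvv" already present; 2 new (b, w)
  "lwwlwblw" → 8 new (l, w, w, l, w, b, l, w)
  "lwbblww" → prefix "lw" already present; 5 new (b, b, l, w, w)
  "lww" → prefix "lww" already present; 0 new (none)
  "bvwv" → prefix "bvw" already present; 1 new (v)
  "lwww" → prefix "lww" already present; 1 new (w)
  "bvwvv" → prefix "bvwv" already present; 1 new (v)
  "bvbvwl" → prefix "bv" already present; 4 new (b, v, w, l)
  "bvwvww" → prefix "bvwv" already present; 2 new (w, w)
  "bvwbwvvw" → prefix "bvwb" already present; 4 new (w, v, v, w)
  "lwbv" → prefix "lwb" already present; 1 new (v)
Total nodes = 5 + 3 + 2 + 8 + 5 + 0 + 1 + 1 + 1 + 4 + 2 + 4 + 1 = 37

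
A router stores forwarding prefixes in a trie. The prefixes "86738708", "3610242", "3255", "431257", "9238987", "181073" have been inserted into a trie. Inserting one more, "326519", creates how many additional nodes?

4

The longest prefix of "326519" already in the trie is "32" (length 2).
Each of the 4 remaining characters creates one node.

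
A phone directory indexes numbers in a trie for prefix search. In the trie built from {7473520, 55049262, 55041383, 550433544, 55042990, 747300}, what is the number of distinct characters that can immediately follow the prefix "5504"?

4

The children of the "5504" node are the distinct next characters among strings starting with "5504".
Distinct next characters after "5504": 1, 2, 3, 9.
That node has 4 child edges.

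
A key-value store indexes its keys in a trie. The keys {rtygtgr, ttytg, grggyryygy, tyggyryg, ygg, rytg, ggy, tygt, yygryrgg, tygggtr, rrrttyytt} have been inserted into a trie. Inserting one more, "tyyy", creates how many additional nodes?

2

"ty" is already a path in the trie; the remaining "yy" must be added.
Each of the 2 remaining characters creates one node.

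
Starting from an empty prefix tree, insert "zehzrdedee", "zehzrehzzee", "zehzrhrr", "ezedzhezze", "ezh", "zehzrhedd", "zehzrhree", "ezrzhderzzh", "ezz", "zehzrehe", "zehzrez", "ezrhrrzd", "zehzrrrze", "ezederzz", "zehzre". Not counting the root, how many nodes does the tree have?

60

Count nodes per top-level branch (shared prefixes stored once):
  'e'-branch (ezederzz, ezedzhezze, ezh, ezrhrrzd, ezrzhderzzh, ezz): 30 nodes
  'z'-branch (zehzrdedee, zehzre, zehzrehe, zehzrehzzee, zehzrez, zehzrhedd, zehzrhree, zehzrhrr, zehzrrrze): 30 nodes
Sum: 60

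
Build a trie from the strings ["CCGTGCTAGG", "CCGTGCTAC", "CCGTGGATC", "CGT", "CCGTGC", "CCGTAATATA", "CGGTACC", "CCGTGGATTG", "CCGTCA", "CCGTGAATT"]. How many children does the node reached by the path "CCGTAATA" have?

1

Walk "CCGTAATA" from the root, arriving at one node.
Characters that immediately follow "CCGTAATA" among the stored strings: {T}.
That node has 1 child edge.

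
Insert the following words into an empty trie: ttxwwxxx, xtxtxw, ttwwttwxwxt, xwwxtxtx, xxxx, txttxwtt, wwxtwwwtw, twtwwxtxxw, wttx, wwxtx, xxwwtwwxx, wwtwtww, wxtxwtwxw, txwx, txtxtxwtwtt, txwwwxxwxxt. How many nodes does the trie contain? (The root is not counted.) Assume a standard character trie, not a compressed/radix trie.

Insert word by word; a character creates a node only if that edge doesn't already exist:
  "ttxwwxxx" → 8 new (t, t, x, w, w, x, x, x)
  "xtxtxw" → 6 new (x, t, x, t, x, w)
  "ttwwttwxwxt" → prefix "tt" already present; 9 new (w, w, t, t, w, x, w, x, t)
  "xwwxtxtx" → prefix "x" already present; 7 new (w, w, x, t, x, t, x)
  "xxxx" → prefix "x" already present; 3 new (x, x, x)
  "txttxwtt" → prefix "t" already present; 7 new (x, t, t, x, w, t, t)
  "wwxtwwwtw" → 9 new (w, w, x, t, w, w, w, t, w)
  "twtwwxtxxw" → prefix "t" already present; 9 new (w, t, w, w, x, t, x, x, w)
  "wttx" → prefix "w" already present; 3 new (t, t, x)
  "wwxtx" → prefix "wwxt" already present; 1 new (x)
  "xxwwtwwxx" → prefix "xx" already present; 7 new (w, w, t, w, w, x, x)
  "wwtwtww" → prefix "ww" already present; 5 new (t, w, t, w, w)
  "wxtxwtwxw" → prefix "w" already present; 8 new (x, t, x, w, t, w, x, w)
  "txwx" → prefix "tx" already present; 2 new (w, x)
  "txtxtxwtwtt" → prefix "txt" already present; 8 new (x, t, x, w, t, w, t, t)
  "txwwwxxwxxt" → prefix "txw" already present; 8 new (w, w, x, x, w, x, x, t)
Total nodes = 8 + 6 + 9 + 7 + 3 + 7 + 9 + 9 + 3 + 1 + 7 + 5 + 8 + 2 + 8 + 8 = 100

100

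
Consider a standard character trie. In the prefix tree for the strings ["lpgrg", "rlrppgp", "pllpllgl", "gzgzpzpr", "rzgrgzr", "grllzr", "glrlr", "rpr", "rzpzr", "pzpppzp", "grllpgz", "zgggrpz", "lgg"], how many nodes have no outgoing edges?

13

Leaves are exactly the stored words that no other stored word extends.
Those words: "glrlr", "grllpgz", "grllzr", "gzgzpzpr", "lgg", "lpgrg", "pllpllgl", "pzpppzp", "rlrppgp", "rpr", "rzgrgzr", "rzpzr", "zgggrpz"
Leaf count: 13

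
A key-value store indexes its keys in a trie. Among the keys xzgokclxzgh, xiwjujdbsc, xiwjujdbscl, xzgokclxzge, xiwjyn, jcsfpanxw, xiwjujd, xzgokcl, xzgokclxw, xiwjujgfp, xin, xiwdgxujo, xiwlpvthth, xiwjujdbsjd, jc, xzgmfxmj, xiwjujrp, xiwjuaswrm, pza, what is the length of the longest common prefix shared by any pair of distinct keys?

Look for the deepest trie node that still has at least two words in its subtree.
e.g. "xiwjujdbsc" and "xiwjujdbscl" share the prefix "xiwjujdbsc" of length 10; no pair shares a longer one.
Longest shared-prefix length: 10

10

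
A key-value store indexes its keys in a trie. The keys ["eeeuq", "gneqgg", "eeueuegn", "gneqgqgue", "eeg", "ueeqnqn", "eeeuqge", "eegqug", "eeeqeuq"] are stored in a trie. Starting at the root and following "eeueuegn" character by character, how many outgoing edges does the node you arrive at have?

0

The children of the "eeueuegn" node are the distinct next characters among strings starting with "eeueuegn".
No stored string extends past "eeueuegn".
That node has 0 child edges.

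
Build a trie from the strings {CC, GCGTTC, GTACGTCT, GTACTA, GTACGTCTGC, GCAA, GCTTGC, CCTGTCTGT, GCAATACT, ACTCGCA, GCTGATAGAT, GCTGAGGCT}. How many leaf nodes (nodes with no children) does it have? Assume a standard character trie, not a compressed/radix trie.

Leaves are exactly the stored words that no other stored word extends.
Those words: "ACTCGCA", "CCTGTCTGT", "GCAATACT", "GCGTTC", "GCTGAGGCT", "GCTGATAGAT", "GCTTGC", "GTACGTCTGC", "GTACTA"
Leaf count: 9

9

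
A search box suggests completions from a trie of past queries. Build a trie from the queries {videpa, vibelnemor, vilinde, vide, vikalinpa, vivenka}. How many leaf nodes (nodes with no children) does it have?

5

A leaf is a node with no children — equivalently, the end of a word that is not a proper prefix of any other stored word.
Those words: "vibelnemor", "videpa", "vikalinpa", "vilinde", "vivenka"
Leaf count: 5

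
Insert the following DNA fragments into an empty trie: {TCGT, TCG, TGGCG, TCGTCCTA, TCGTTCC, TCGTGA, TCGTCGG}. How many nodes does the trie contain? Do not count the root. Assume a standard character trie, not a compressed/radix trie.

Trace insertions, counting only characters that open a new branch:
  "TCGT" → 4 new (T, C, G, T)
  "TCG" → prefix "TCG" already present; 0 new (none)
  "TGGCG" → prefix "T" already present; 4 new (G, G, C, G)
  "TCGTCCTA" → prefix "TCGT" already present; 4 new (C, C, T, A)
  "TCGTTCC" → prefix "TCGT" already present; 3 new (T, C, C)
  "TCGTGA" → prefix "TCGT" already present; 2 new (G, A)
  "TCGTCGG" → prefix "TCGTC" already present; 2 new (G, G)
Total nodes = 4 + 0 + 4 + 4 + 3 + 2 + 2 = 19

19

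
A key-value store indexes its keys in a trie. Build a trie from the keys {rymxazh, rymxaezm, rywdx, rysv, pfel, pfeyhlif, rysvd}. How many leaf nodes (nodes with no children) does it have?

6

Leaves are exactly the stored words that no other stored word extends.
Those words: "pfel", "pfeyhlif", "rymxaezm", "rymxazh", "rysvd", "rywdx"
Leaf count: 6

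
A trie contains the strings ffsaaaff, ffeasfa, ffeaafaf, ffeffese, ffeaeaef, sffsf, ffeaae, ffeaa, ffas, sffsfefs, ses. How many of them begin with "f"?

8

Filter for entries beginning with "f":
Words under "f": ffas, ffeaa, ffeaae, ffeaafaf, ffeaeaef, ffeasfa, ffeffese, ffsaaaff
Count: 8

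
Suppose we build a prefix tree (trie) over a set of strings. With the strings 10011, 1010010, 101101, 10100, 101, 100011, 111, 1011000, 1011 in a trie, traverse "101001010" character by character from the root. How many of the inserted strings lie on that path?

3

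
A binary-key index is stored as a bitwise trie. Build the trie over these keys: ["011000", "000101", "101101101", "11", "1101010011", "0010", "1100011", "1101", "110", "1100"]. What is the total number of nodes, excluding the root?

Trie structure (* marks end of a word):
(root)
├─ 0
│  ├─ 0
│  │  ├─ 0
│  │  │  └─ 1
│  │  │     └─ 0
│  │  │        └─ 1 *
│  │  └─ 1
│  │     └─ 0 *
│  └─ 1
│     └─ 1
│        └─ 0
│           └─ 0
│              └─ 0 *
└─ 1
   ├─ 0
   │  └─ 1
   │     └─ 1
   │        └─ 0
   │           └─ 1
   │              └─ 1
   │                 └─ 0
   │                    └─ 1 *
   └─ 1 *
      └─ 0 *
         ├─ 0 *
         │  └─ 0
         │     └─ 1
         │        └─ 1 *
         └─ 1 *
            └─ 0
               └─ 1
                  └─ 0
                     └─ 0
                        └─ 1
                           └─ 1 *
Counting every labelled node above: 35.

35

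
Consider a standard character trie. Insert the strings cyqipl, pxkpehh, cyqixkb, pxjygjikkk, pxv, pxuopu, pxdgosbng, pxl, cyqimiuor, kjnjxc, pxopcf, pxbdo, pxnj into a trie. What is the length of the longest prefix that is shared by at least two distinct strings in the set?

4

The deepest shared node is where two words last agree before diverging.
e.g. "cyqimiuor" and "cyqipl" share the prefix "cyqi" of length 4; no pair shares a longer one.
Longest shared-prefix length: 4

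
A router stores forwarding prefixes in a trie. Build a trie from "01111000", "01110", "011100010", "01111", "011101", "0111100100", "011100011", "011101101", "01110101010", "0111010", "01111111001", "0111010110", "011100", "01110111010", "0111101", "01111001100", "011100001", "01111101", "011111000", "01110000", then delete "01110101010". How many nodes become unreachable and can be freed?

After clearing the end-marker at "01110101010", prune upward until reaching a node still needed by another word.
The suffix "010" (3 nodes) is used only by "01110101010"; the node for "01110101" still has the child "1", so pruning stops there.
Nodes removed: 3

3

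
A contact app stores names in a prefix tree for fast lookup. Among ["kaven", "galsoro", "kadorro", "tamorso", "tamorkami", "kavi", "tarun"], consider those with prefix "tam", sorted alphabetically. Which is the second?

DFS of the "tam" subtree visits, in order: "tamorkami", "tamorso"
Position 2: tamorso

tamorso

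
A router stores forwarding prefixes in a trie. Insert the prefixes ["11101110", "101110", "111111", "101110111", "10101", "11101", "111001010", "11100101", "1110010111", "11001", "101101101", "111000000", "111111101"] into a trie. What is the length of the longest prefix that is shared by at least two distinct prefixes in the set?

8

Look for the deepest trie node that still has at least two words in its subtree.
e.g. "11100101" and "111001010" share the prefix "11100101" of length 8; no pair shares a longer one.
Longest shared-prefix length: 8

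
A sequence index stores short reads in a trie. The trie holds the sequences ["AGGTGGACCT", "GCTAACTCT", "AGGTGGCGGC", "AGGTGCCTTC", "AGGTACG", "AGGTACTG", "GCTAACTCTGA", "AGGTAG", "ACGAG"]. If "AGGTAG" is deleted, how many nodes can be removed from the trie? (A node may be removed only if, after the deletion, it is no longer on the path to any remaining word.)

After clearing the end-marker at "AGGTAG", prune upward until reaching a node still needed by another word.
The suffix "G" (1 node) is used only by "AGGTAG"; the node for "AGGTA" still has the child "C", so pruning stops there.
Nodes removed: 1

1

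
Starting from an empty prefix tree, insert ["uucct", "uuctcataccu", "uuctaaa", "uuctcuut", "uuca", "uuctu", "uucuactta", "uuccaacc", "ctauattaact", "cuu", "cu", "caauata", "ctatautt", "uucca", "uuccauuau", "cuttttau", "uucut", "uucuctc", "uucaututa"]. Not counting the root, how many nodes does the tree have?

Trace insertions, counting only characters that open a new branch:
  "uucct" → 5 new (u, u, c, c, t)
  "uuctcataccu" → prefix "uuc" already present; 8 new (t, c, a, t, a, c, c, u)
  "uuctaaa" → prefix "uuct" already present; 3 new (a, a, a)
  "uuctcuut" → prefix "uuctc" already present; 3 new (u, u, t)
  "uuca" → prefix "uuc" already present; 1 new (a)
  "uuctu" → prefix "uuct" already present; 1 new (u)
  "uucuactta" → prefix "uuc" already present; 6 new (u, a, c, t, t, a)
  "uuccaacc" → prefix "uucc" already present; 4 new (a, a, c, c)
  "ctauattaact" → 11 new (c, t, a, u, a, t, t, a, a, c, t)
  "cuu" → prefix "c" already present; 2 new (u, u)
  "cu" → prefix "cu" already present; 0 new (none)
  "caauata" → prefix "c" already present; 6 new (a, a, u, a, t, a)
  "ctatautt" → prefix "cta" already present; 5 new (t, a, u, t, t)
  "uucca" → prefix "uucca" already present; 0 new (none)
  "uuccauuau" → prefix "uucca" already present; 4 new (u, u, a, u)
  "cuttttau" → prefix "cu" already present; 6 new (t, t, t, t, a, u)
  "uucut" → prefix "uucu" already present; 1 new (t)
  "uucuctc" → prefix "uucu" already present; 3 new (c, t, c)
  "uucaututa" → prefix "uuca" already present; 5 new (u, t, u, t, a)
Total nodes = 5 + 8 + 3 + 3 + 1 + 1 + 6 + 4 + 11 + 2 + 0 + 6 + 5 + 0 + 4 + 6 + 1 + 3 + 5 = 74

74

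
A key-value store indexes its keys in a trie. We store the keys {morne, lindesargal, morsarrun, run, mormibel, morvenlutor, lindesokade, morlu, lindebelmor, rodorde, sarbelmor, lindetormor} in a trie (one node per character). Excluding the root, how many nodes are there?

Trace insertions, counting only characters that open a new branch:
  "morne" → 5 new (m, o, r, n, e)
  "lindesargal" → 11 new (l, i, n, d, e, s, a, r, g, a, l)
  "morsarrun" → prefix "mor" already present; 6 new (s, a, r, r, u, n)
  "run" → 3 new (r, u, n)
  "mormibel" → prefix "mor" already present; 5 new (m, i, b, e, l)
  "morvenlutor" → prefix "mor" already present; 8 new (v, e, n, l, u, t, o, r)
  "lindesokade" → prefix "lindes" already present; 5 new (o, k, a, d, e)
  "morlu" → prefix "mor" already present; 2 new (l, u)
  "lindebelmor" → prefix "linde" already present; 6 new (b, e, l, m, o, r)
  "rodorde" → prefix "r" already present; 6 new (o, d, o, r, d, e)
  "sarbelmor" → 9 new (s, a, r, b, e, l, m, o, r)
  "lindetormor" → prefix "linde" already present; 6 new (t, o, r, m, o, r)
Total nodes = 5 + 11 + 6 + 3 + 5 + 8 + 5 + 2 + 6 + 6 + 9 + 6 = 72

72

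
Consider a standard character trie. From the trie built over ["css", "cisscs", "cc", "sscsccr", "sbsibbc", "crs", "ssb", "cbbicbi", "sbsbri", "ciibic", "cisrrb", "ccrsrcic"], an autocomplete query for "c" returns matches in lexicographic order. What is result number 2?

cc

Words with prefix "c", in lexicographic order: "cbbicbi", "cc", "ccrsrcic", "ciibic", "cisrrb", "cisscs", "crs", "css"
The 2nd is cc.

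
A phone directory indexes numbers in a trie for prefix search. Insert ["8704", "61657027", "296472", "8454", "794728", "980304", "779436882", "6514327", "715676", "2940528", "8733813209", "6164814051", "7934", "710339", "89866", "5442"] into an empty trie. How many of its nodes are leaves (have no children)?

16

A leaf is a node with no children — equivalently, the end of a word that is not a proper prefix of any other stored word.
Those words: "2940528", "296472", "5442", "6164814051", "61657027", "6514327", "710339", "715676", "779436882", "7934", "794728", "8454", "8704", "8733813209", "89866", "980304"
Leaf count: 16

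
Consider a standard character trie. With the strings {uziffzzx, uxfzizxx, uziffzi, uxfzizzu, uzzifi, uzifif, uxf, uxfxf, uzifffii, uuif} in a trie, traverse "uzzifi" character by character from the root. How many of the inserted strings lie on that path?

Traverse "uzzifi" character by character; count nodes along the way that are marked as word ends.
Prefixes of the query that are stored words: "uzzifi"
Count: 1

1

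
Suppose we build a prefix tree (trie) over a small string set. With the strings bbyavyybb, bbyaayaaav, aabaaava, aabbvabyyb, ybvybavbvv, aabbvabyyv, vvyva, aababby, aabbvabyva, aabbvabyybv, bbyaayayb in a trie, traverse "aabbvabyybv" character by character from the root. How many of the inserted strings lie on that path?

Walk "aabbvabyybv" from the root; an end-of-word marker is hit whenever a stored word is a prefix of "aabbvabyybv".
Prefixes of the query that are stored words: "aabbvabyyb", "aabbvabyybv"
Count: 2

2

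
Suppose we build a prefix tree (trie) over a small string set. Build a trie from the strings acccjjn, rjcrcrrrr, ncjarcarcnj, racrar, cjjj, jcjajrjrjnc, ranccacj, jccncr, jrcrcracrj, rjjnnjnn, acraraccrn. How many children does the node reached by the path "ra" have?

The children of the "ra" node are the distinct next characters among strings starting with "ra".
Distinct next characters after "ra": c, n.
That node has 2 child edges.

2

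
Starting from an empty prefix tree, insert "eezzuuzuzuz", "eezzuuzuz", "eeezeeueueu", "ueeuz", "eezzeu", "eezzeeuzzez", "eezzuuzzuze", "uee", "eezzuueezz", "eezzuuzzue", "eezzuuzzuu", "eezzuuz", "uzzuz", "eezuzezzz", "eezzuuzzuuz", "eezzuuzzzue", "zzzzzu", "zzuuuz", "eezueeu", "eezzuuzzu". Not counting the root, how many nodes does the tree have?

For each word, the new-node count is its length minus the longest prefix already in the trie:
  "eezzuuzuzuz" → 11 new (e, e, z, z, u, u, z, u, z, u, z)
  "eezzuuzuz" → prefix "eezzuuzuz" already present; 0 new (none)
  "eeezeeueueu" → prefix "ee" already present; 9 new (e, z, e, e, u, e, u, e, u)
  "ueeuz" → 5 new (u, e, e, u, z)
  "eezzeu" → prefix "eezz" already present; 2 new (e, u)
  "eezzeeuzzez" → prefix "eezze" already present; 6 new (e, u, z, z, e, z)
  "eezzuuzzuze" → prefix "eezzuuz" already present; 4 new (z, u, z, e)
  "uee" → prefix "uee" already present; 0 new (none)
  "eezzuueezz" → prefix "eezzuu" already present; 4 new (e, e, z, z)
  "eezzuuzzue" → prefix "eezzuuzzu" already present; 1 new (e)
  "eezzuuzzuu" → prefix "eezzuuzzu" already present; 1 new (u)
  "eezzuuz" → prefix "eezzuuz" already present; 0 new (none)
  "uzzuz" → prefix "u" already present; 4 new (z, z, u, z)
  "eezuzezzz" → prefix "eez" already present; 6 new (u, z, e, z, z, z)
  "eezzuuzzuuz" → prefix "eezzuuzzuu" already present; 1 new (z)
  "eezzuuzzzue" → prefix "eezzuuzz" already present; 3 new (z, u, e)
  "zzzzzu" → 6 new (z, z, z, z, z, u)
  "zzuuuz" → prefix "zz" already present; 4 new (u, u, u, z)
  "eezueeu" → prefix "eezu" already present; 3 new (e, e, u)
  "eezzuuzzu" → prefix "eezzuuzzu" already present; 0 new (none)
Total nodes = 11 + 0 + 9 + 5 + 2 + 6 + 4 + 0 + 4 + 1 + 1 + 0 + 4 + 6 + 1 + 3 + 6 + 4 + 3 + 0 = 70

70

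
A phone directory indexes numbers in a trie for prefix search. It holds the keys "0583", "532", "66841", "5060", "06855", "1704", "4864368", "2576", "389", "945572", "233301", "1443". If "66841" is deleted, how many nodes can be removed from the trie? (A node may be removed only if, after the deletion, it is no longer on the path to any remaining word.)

5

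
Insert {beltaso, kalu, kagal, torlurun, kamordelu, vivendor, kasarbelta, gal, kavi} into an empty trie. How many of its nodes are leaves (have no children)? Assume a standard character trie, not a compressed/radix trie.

Leaves are exactly the stored words that no other stored word extends.
Those words: "beltaso", "gal", "kagal", "kalu", "kamordelu", "kasarbelta", "kavi", "torlurun", "vivendor"
Leaf count: 9

9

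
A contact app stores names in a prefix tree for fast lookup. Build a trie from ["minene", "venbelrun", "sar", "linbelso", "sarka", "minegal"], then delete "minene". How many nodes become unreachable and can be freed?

2

A node on "minene"'s path can go only if nothing else ends at it or branches off below it.
The suffix "ne" (2 nodes) is used only by "minene"; the node for "mine" still has the child "g", so pruning stops there.
Nodes removed: 2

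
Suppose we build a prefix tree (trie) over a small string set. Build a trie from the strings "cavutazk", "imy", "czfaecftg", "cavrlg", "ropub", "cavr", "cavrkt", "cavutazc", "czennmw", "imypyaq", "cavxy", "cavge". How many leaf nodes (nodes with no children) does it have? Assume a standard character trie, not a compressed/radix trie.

Leaves are exactly the stored words that no other stored word extends.
Those words: "cavge", "cavrkt", "cavrlg", "cavutazc", "cavutazk", "cavxy", "czennmw", "czfaecftg", "imypyaq", "ropub"
Leaf count: 10

10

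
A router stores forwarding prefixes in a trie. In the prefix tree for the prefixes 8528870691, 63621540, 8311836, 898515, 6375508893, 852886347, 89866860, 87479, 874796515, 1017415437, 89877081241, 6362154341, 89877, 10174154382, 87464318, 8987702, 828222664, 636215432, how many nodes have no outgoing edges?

16

A leaf is a node with no children — equivalently, the end of a word that is not a proper prefix of any other stored word.
Those words: "1017415437", "10174154382", "63621540", "636215432", "6362154341", "6375508893", "828222664", "8311836", "852886347", "8528870691", "87464318", "874796515", "898515", "89866860", "8987702", "89877081241"
Leaf count: 16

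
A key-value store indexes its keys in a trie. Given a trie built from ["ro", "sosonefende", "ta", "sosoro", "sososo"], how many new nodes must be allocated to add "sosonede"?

Walking "sosonede" from the root, the first 6 characters ("sosone") follow existing edges; "d" is the first miss.
So 8 − 6 = 2 new nodes.

2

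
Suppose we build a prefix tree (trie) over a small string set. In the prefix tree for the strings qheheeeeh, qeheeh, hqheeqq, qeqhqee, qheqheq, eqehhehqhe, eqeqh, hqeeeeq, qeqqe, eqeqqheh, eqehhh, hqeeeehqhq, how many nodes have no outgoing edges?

12

A leaf is a node with no children — equivalently, the end of a word that is not a proper prefix of any other stored word.
Those words: "eqehhehqhe", "eqehhh", "eqeqh", "eqeqqheh", "hqeeeehqhq", "hqeeeeq", "hqheeqq", "qeheeh", "qeqhqee", "qeqqe", "qheheeeeh", "qheqheq"
Leaf count: 12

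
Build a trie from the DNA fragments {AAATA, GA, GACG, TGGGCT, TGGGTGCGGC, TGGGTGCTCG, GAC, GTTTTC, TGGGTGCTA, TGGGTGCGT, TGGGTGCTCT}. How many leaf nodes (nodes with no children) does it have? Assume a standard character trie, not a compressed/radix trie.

9

Leaves are exactly the stored words that no other stored word extends.
Those words: "AAATA", "GACG", "GTTTTC", "TGGGCT", "TGGGTGCGGC", "TGGGTGCGT", "TGGGTGCTA", "TGGGTGCTCG", "TGGGTGCTCT"
Leaf count: 9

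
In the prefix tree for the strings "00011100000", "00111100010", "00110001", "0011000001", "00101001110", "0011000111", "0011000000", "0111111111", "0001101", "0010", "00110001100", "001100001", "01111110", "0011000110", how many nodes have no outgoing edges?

A leaf is a node with no children — equivalently, the end of a word that is not a proper prefix of any other stored word.
Those words: "0001101", "00011100000", "00101001110", "0011000000", "0011000001", "001100001", "00110001100", "0011000111", "00111100010", "01111110", "0111111111"
Leaf count: 11

11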